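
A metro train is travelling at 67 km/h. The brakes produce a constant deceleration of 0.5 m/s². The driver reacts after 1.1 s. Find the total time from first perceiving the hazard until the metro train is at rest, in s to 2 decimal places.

Total time ≈ 38.32 s

67 km/h ÷ 3.6 = 18.6111 m/s.
Braking time = v/a = 18.6111 / 0.500 = 37.222 s.
Total = 1.1 + 37.222 = 38.322 s.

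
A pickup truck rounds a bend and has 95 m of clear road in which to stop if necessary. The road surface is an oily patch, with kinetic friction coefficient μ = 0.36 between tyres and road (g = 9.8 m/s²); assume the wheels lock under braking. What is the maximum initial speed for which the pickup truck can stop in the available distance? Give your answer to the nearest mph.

a = μg = 0.36 × 9.8 = 3.528 m/s².
v²/(2a) = d ⇒ v = √(2 × 3.528 × 95) = √670.32 = 25.8905 m/s.
25.8905 m/s ÷ 0.44704 = 57.915 mph.

Maximum speed ≈ 58 mph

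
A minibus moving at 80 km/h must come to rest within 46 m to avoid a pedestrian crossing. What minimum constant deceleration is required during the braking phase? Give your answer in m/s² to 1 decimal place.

Required deceleration ≈ 5.4 m/s²

80 km/h ÷ 3.6 = 22.2222 m/s.
v² = 2a·d ⇒ a = v²/(2d) = 22.2222² / (2 × 46.000) = 493.826 / 92.000 = 5.3677 m/s².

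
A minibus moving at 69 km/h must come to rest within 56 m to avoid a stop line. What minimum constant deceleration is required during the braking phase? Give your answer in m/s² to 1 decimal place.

Required deceleration ≈ 3.3 m/s²

69 km/h ÷ 3.6 = 19.1667 m/s.
v² = 2a·d ⇒ a = v²/(2d) = 19.1667² / (2 × 56.000) = 367.362 / 112.000 = 3.2800 m/s².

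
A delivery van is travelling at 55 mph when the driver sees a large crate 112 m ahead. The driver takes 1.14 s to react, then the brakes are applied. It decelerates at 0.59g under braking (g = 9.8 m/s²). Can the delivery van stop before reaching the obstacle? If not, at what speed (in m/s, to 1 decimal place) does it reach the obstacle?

55 mph × 0.44704 = 24.5872 m/s.
a = 0.59 × 9.8 = 5.782 m/s².
Reaction distance = 24.5872 × 1.14 = 28.029 m.
Braking distance = v²/(2a) = 604.530 / 11.564 = 52.277 m.
Total stopping distance = 28.029 + 52.277 = 80.306 m, vs 112 m available — it stops with 112 − 80.306 = 31.694 m to spare.

Yes — it stops about 31.7 m short of the obstacle, so it never reaches it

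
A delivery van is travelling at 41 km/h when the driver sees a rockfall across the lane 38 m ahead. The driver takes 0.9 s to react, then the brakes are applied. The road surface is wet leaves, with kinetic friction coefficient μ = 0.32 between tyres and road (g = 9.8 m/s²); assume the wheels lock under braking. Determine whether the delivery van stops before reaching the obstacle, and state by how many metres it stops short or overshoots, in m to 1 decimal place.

41 km/h ÷ 3.6 = 11.3889 m/s.
a = μg = 0.32 × 9.8 = 3.136 m/s².
Reaction distance = 11.3889 × 0.9 = 10.250 m.
Braking distance = v²/(2a) = 129.707 / 6.272 = 20.680 m.
Total stopping distance = 10.250 + 20.680 = 30.930 m, vs 38 m available — it stops with 38 − 30.930 = 7.070 m to spare.

Yes — it stops 7.1 m short of the obstacle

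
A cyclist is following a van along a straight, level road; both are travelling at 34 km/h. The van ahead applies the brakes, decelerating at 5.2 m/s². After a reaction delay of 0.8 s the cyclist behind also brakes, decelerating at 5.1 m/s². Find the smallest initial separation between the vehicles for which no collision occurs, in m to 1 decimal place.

Minimum gap ≈ 7.7 m

34 km/h ÷ 3.6 = 9.4444 m/s.
Leader travels v²/(2a_L) = 89.197 / 10.400 = 8.577 m before stopping.
Follower covers v·t_r = 9.4444 × 0.8 = 7.556 m while reacting, then v²/(2a_F) = 89.197 / 10.200 = 8.745 m while braking, for a total of 7.556 + 8.745 = 16.301 m.
Since a_F ≤ a_L and the follower starts braking later, the follower is never slower than the leader, so the closest approach is when both have stopped.
Minimum gap = 16.301 − 8.577 = 7.724 m.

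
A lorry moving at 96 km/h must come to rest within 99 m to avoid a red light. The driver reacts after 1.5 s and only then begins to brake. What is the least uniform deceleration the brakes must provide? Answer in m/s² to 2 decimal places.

Required deceleration ≈ 6.03 m/s²

96 km/h ÷ 3.6 = 26.6667 m/s.
Distance covered during reaction = 26.6667 × 1.5 = 40.000 m.
Distance available for braking: 99 − 40.000 = 59.000 m.
v² = 2a·d ⇒ a = v²/(2d) = 26.6667² / (2 × 59.000) = 711.113 / 118.000 = 6.0264 m/s².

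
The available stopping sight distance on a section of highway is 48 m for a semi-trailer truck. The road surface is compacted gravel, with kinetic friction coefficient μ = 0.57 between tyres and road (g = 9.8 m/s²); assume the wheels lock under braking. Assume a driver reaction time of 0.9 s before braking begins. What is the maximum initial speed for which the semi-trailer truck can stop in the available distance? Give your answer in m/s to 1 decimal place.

a = μg = 0.57 × 9.8 = 5.586 m/s².
Stopping distance: v·t_r + v²/(2a) = 48 with t_r = 0.9 s and a = 5.586 m/s².
So v² + 10.055 v − 536.26 = 0.
Positive root: v = −a·t_r + √((a·t_r)² + 2a·d) = −5.027 + √(25.271 + 536.26) = 18.6696 m/s.

Maximum speed ≈ 18.7 m/s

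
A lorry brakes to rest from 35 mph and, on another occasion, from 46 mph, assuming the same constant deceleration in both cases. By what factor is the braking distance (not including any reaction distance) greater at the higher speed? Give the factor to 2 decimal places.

Braking distance d = v²/(2a), so with a fixed, d ∝ v².
Factor = (46/35)² = 1.3143² = 1.7274.

Factor ≈ 1.73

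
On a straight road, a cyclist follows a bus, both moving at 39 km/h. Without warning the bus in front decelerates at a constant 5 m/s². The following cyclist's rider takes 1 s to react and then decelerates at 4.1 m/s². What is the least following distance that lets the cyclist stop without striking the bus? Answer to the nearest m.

39 km/h ÷ 3.6 = 10.8333 m/s.
Leader travels v²/(2a_L) = 117.360 / 10.000 = 11.736 m before stopping.
Follower covers v·t_r = 10.8333 × 1 = 10.833 m while reacting, then v²/(2a_F) = 117.360 / 8.200 = 14.312 m while braking, for a total of 10.833 + 14.312 = 25.145 m.
Since a_F ≤ a_L and the follower starts braking later, the follower is never slower than the leader, so the closest approach is when both have stopped.
Minimum gap = 25.145 − 11.736 = 13.409 m.

Minimum gap ≈ 13 m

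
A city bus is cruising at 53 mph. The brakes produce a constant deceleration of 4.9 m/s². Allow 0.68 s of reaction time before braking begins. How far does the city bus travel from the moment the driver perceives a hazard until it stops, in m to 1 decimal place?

53 mph × 0.44704 = 23.6931 m/s.
Reaction distance = v·t_r = 23.6931 × 0.68 = 16.111 m.
Braking distance = v²/(2a) = 23.6931² / (2 × 4.900) = 561.363 / 9.800 = 57.282 m.
Total = 16.111 + 57.282 = 73.393 m.

Total stopping distance ≈ 73.4 m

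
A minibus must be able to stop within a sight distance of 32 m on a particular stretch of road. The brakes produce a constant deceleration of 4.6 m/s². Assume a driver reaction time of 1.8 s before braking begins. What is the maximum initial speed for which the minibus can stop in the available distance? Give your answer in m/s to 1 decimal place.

Stopping distance: v·t_r + v²/(2a) = 32 with t_r = 1.8 s and a = 4.600 m/s².
So v² + 16.560 v − 294.40 = 0.
Positive root: v = −a·t_r + √((a·t_r)² + 2a·d) = −8.280 + √(68.558 + 294.40) = 10.7715 m/s.

Maximum speed ≈ 10.8 m/s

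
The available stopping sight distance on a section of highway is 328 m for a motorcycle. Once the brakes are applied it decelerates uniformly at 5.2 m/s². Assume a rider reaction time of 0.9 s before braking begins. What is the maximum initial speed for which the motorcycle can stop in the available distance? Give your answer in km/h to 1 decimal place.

Maximum speed ≈ 194.1 km/h

Stopping distance: v·t_r + v²/(2a) = 328 with t_r = 0.9 s and a = 5.200 m/s².
So v² + 9.360 v − 3411.20 = 0.
Positive root: v = −a·t_r + √((a·t_r)² + 2a·d) = −4.680 + √(21.902 + 3411.20) = 53.9127 m/s.
53.9127 m/s × 3.6 = 194.086 km/h.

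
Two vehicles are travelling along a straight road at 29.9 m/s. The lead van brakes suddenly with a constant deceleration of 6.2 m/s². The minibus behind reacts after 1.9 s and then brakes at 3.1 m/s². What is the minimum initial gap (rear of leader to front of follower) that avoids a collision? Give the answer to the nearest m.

Minimum gap ≈ 129 m

Leader travels v²/(2a_L) = 894.010 / 12.400 = 72.098 m before stopping.
Follower covers v·t_r = 29.9000 × 1.9 = 56.810 m while reacting, then v²/(2a_F) = 894.010 / 6.200 = 144.195 m while braking, for a total of 56.810 + 144.195 = 201.005 m.
Since a_F ≤ a_L and the follower starts braking later, the follower is never slower than the leader, so the closest approach is when both have stopped.
Minimum gap = 201.005 − 72.098 = 128.907 m.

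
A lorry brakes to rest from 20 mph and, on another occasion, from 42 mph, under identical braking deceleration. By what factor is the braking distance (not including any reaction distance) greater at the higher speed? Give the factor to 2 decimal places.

Factor ≈ 4.41

Braking distance d = v²/(2a), so with a fixed, d ∝ v².
Factor = (42/20)² = 2.1000² = 4.4100.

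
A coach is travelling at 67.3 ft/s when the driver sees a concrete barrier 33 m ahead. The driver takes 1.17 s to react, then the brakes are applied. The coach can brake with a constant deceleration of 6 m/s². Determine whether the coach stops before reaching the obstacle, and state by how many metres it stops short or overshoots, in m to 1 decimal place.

67.3 ft/s × 0.3048 = 20.5130 m/s.
Reaction distance = 20.5130 × 1.17 = 24.000 m.
Braking distance = v²/(2a) = 420.783 / 12.000 = 35.065 m.
Total stopping distance = 24.000 + 35.065 = 59.065 m, vs 33 m available — it cannot stop in time and overshoots by 59.065 − 33 = 26.065 m.

No — it overshoots by 26.1 m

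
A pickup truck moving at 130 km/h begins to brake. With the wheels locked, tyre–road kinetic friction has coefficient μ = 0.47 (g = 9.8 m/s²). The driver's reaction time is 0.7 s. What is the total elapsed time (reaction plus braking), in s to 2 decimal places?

Total time ≈ 8.54 s

130 km/h ÷ 3.6 = 36.1111 m/s.
a = μg = 0.47 × 9.8 = 4.606 m/s².
Braking time = v/a = 36.1111 / 4.606 = 7.840 s.
Total = 0.7 + 7.840 = 8.540 s.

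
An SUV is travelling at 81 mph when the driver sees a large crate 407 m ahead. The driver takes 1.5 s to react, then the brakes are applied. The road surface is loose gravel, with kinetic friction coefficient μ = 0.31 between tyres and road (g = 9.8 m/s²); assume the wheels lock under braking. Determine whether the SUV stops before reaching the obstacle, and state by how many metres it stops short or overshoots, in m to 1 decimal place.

Yes — it stops 136.9 m short of the obstacle

81 mph × 0.44704 = 36.2102 m/s.
a = μg = 0.31 × 9.8 = 3.038 m/s².
Reaction distance = 36.2102 × 1.5 = 54.315 m.
Braking distance = v²/(2a) = 1311.179 / 6.076 = 215.796 m.
Total stopping distance = 54.315 + 215.796 = 270.111 m, vs 407 m available — it stops with 407 − 270.111 = 136.889 m to spare.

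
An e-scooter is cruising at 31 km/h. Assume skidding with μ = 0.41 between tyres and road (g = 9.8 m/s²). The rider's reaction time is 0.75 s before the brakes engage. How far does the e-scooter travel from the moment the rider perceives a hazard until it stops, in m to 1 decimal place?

31 km/h ÷ 3.6 = 8.6111 m/s.
a = μg = 0.41 × 9.8 = 4.018 m/s².
Reaction distance = v·t_r = 8.6111 × 0.75 = 6.458 m.
Braking distance = v²/(2a) = 8.6111² / (2 × 4.018) = 74.151 / 8.036 = 9.227 m.
Total = 6.458 + 9.227 = 15.685 m.

Total stopping distance ≈ 15.7 m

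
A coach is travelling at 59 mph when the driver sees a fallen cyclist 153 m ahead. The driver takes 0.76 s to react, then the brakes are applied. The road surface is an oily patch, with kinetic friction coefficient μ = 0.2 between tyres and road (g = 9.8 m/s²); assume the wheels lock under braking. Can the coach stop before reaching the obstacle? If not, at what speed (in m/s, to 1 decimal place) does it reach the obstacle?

No — it strikes the obstacle at 13.2 m/s

59 mph × 0.44704 = 26.3754 m/s.
a = μg = 0.2 × 9.8 = 1.960 m/s².
Reaction distance = 26.3754 × 0.76 = 20.045 m.
Braking distance needed to stop: v²/(2a) = 695.662 / 3.920 = 177.465 m, so total needed = 20.045 + 177.465 = 197.510 m > 153 m — it cannot stop.
Distance remaining when braking begins: 153 − 20.045 = 132.955 m.
v² = v₀² − 2a·d = 695.662 − 2 × 1.960 × 132.955 = 174.478 m²/s².
v = √174.478 = 13.209 m/s.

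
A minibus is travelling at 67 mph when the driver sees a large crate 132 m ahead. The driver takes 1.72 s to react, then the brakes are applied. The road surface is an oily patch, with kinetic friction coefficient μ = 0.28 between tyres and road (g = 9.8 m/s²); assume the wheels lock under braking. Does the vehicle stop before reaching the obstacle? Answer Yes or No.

67 mph × 0.44704 = 29.9517 m/s.
a = μg = 0.28 × 9.8 = 2.744 m/s².
Reaction distance = 29.9517 × 1.72 = 51.517 m.
Braking distance = v²/(2a) = 897.104 / 5.488 = 163.466 m.
Total stopping distance = 51.517 + 163.466 = 214.983 m, vs 132 m available — it cannot stop in time and overshoots by 214.983 − 132 = 82.983 m.

No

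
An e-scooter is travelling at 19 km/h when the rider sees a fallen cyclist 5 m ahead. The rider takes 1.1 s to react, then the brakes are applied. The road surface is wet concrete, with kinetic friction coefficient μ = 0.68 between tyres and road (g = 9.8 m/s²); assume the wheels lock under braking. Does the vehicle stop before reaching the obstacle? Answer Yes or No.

19 km/h ÷ 3.6 = 5.2778 m/s.
a = μg = 0.68 × 9.8 = 6.664 m/s².
Reaction distance = 5.2778 × 1.1 = 5.806 m.
Braking distance = v²/(2a) = 27.855 / 13.328 = 2.090 m.
Total stopping distance = 5.806 + 2.090 = 7.896 m, vs 5 m available — it cannot stop in time and overshoots by 7.896 − 5 = 2.896 m.

No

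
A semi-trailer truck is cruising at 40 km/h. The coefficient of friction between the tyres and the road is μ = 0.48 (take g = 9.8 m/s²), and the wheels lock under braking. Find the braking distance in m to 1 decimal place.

Braking distance ≈ 13.1 m

40 km/h ÷ 3.6 = 11.1111 m/s.
a = μg = 0.48 × 9.8 = 4.704 m/s².
Braking distance = v²/(2a) = 11.1111² / (2 × 4.704) = 123.457 / 9.408 = 13.123 m.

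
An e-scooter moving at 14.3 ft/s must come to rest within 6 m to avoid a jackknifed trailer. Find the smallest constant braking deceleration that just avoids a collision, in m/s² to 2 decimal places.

14.3 ft/s × 0.3048 = 4.3586 m/s.
v² = 2a·d ⇒ a = v²/(2d) = 4.3586² / (2 × 6.000) = 18.997 / 12.000 = 1.5831 m/s².

Required deceleration ≈ 1.58 m/s²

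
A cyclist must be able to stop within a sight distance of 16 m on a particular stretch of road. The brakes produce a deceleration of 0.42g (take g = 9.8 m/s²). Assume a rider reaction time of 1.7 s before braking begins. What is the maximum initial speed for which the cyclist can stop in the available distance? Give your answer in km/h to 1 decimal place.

Maximum speed ≈ 23.2 km/h

a = 0.42 × 9.8 = 4.116 m/s².
Stopping distance: v·t_r + v²/(2a) = 16 with t_r = 1.7 s and a = 4.116 m/s².
So v² + 13.994 v − 131.71 = 0.
Positive root: v = −a·t_r + √((a·t_r)² + 2a·d) = −6.997 + √(48.958 + 131.71) = 6.4443 m/s.
6.4443 m/s × 3.6 = 23.199 km/h.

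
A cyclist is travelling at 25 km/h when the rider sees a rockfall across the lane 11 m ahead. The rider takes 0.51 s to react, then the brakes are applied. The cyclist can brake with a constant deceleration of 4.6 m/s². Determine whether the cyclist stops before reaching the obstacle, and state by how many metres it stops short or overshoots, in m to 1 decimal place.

Yes — it stops 2.2 m short of the obstacle

25 km/h ÷ 3.6 = 6.9444 m/s.
Reaction distance = 6.9444 × 0.51 = 3.542 m.
Braking distance = v²/(2a) = 48.225 / 9.200 = 5.242 m.
Total stopping distance = 3.542 + 5.242 = 8.784 m, vs 11 m available — it stops with 11 − 8.784 = 2.216 m to spare.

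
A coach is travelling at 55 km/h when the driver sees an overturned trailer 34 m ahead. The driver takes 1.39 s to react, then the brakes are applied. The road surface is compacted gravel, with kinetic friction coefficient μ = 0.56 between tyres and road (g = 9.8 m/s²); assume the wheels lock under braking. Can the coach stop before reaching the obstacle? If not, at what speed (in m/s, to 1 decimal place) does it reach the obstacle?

No — it strikes the obstacle at 9.7 m/s

55 km/h ÷ 3.6 = 15.2778 m/s.
a = μg = 0.56 × 9.8 = 5.488 m/s².
Reaction distance = 15.2778 × 1.39 = 21.236 m.
Braking distance needed to stop: v²/(2a) = 233.411 / 10.976 = 21.266 m, so total needed = 21.236 + 21.266 = 42.502 m > 34 m — it cannot stop.
Distance remaining when braking begins: 34 − 21.236 = 12.764 m.
v² = v₀² − 2a·d = 233.411 − 2 × 5.488 × 12.764 = 93.313 m²/s².
v = √93.313 = 9.660 m/s.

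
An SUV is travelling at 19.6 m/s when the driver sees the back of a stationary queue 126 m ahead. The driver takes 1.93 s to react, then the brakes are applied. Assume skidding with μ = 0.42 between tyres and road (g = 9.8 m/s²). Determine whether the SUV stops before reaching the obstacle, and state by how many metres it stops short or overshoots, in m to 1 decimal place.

a = μg = 0.42 × 9.8 = 4.116 m/s².
Reaction distance = 19.6000 × 1.93 = 37.828 m.
Braking distance = v²/(2a) = 384.160 / 8.232 = 46.667 m.
Total stopping distance = 37.828 + 46.667 = 84.495 m, vs 126 m available — it stops with 126 − 84.495 = 41.505 m to spare.

Yes — it stops 41.5 m short of the obstacle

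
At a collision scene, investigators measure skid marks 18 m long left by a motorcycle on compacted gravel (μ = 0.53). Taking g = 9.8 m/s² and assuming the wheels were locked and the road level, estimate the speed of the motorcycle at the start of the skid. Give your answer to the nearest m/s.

Deceleration a = μg = 0.53 × 9.8 = 5.194 m/s².
v = √(2a·d) = √(2 × 5.194 × 18) = √186.984 = 13.6742 m/s.

Initial speed ≈ 14 m/s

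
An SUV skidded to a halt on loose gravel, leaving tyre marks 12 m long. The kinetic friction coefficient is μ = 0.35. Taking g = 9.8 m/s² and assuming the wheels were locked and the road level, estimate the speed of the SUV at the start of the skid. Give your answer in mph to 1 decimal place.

Initial speed ≈ 20.3 mph

Deceleration a = μg = 0.35 × 9.8 = 3.430 m/s².
v = √(2a·d) = √(2 × 3.430 × 12) = √82.320 = 9.0730 m/s.
= 9.0730 ÷ 0.44704 = 20.296 mph.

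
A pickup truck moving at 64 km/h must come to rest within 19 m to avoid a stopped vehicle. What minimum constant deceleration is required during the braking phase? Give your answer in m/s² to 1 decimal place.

64 km/h ÷ 3.6 = 17.7778 m/s.
v² = 2a·d ⇒ a = v²/(2d) = 17.7778² / (2 × 19.000) = 316.050 / 38.000 = 8.3171 m/s².

Required deceleration ≈ 8.3 m/s²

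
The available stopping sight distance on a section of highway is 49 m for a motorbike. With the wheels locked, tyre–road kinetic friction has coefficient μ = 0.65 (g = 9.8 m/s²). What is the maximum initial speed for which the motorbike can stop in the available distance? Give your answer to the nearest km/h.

a = μg = 0.65 × 9.8 = 6.370 m/s².
v²/(2a) = d ⇒ v = √(2 × 6.370 × 49) = √624.26 = 24.9852 m/s.
24.9852 m/s × 3.6 = 89.947 km/h.

Maximum speed ≈ 90 km/h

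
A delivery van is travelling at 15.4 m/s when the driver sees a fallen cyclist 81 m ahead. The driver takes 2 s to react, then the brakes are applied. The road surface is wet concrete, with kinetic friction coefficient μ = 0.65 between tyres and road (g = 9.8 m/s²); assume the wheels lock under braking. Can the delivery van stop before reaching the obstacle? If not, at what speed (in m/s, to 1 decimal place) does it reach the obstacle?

a = μg = 0.65 × 9.8 = 6.370 m/s².
Reaction distance = 15.4000 × 2 = 30.800 m.
Braking distance = v²/(2a) = 237.160 / 12.740 = 18.615 m.
Total stopping distance = 30.800 + 18.615 = 49.415 m, vs 81 m available — it stops with 81 − 49.415 = 31.585 m to spare.

Yes — it stops about 31.6 m short of the obstacle, so it never reaches it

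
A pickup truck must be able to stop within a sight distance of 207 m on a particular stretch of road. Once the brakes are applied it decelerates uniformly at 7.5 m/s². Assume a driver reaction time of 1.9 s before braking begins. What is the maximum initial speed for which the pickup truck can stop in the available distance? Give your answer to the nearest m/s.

Stopping distance: v·t_r + v²/(2a) = 207 with t_r = 1.9 s and a = 7.500 m/s².
So v² + 28.500 v − 3105.00 = 0.
Positive root: v = −a·t_r + √((a·t_r)² + 2a·d) = −14.250 + √(203.062 + 3105.00) = 43.2658 m/s.

Maximum speed ≈ 43 m/s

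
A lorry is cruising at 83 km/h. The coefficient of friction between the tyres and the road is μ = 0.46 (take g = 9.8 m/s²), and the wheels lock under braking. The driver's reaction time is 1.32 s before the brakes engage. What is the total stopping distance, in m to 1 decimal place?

Total stopping distance ≈ 89.4 m

83 km/h ÷ 3.6 = 23.0556 m/s.
a = μg = 0.46 × 9.8 = 4.508 m/s².
Reaction distance = v·t_r = 23.0556 × 1.32 = 30.433 m.
Braking distance = v²/(2a) = 23.0556² / (2 × 4.508) = 531.561 / 9.016 = 58.958 m.
Total = 30.433 + 58.958 = 89.391 m.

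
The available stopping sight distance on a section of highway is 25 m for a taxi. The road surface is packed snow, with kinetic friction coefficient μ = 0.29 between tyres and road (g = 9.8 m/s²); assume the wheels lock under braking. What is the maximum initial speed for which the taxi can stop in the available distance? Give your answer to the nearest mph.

Maximum speed ≈ 27 mph

a = μg = 0.29 × 9.8 = 2.842 m/s².
v²/(2a) = d ⇒ v = √(2 × 2.842 × 25) = √142.10 = 11.9206 m/s.
11.9206 m/s ÷ 0.44704 = 26.666 mph.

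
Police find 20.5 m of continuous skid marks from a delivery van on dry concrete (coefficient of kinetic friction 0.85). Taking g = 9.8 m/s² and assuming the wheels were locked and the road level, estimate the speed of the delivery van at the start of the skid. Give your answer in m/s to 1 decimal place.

Initial speed ≈ 18.5 m/s

Deceleration a = μg = 0.85 × 9.8 = 8.330 m/s².
v = √(2a·d) = √(2 × 8.330 × 20.5) = √341.530 = 18.4805 m/s.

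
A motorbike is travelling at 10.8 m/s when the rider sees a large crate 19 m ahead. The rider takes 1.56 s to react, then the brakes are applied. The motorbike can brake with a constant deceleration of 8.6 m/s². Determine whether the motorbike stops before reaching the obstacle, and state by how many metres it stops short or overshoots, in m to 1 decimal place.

Reaction distance = 10.8000 × 1.56 = 16.848 m.
Braking distance = v²/(2a) = 116.640 / 17.200 = 6.781 m.
Total stopping distance = 16.848 + 6.781 = 23.629 m, vs 19 m available — it cannot stop in time and overshoots by 23.629 − 19 = 4.629 m.

No — it overshoots by 4.6 m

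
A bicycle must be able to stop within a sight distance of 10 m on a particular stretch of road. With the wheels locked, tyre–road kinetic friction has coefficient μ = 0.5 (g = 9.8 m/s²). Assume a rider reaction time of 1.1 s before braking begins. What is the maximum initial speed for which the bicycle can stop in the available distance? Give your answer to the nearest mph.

Maximum speed ≈ 13 mph

a = μg = 0.5 × 9.8 = 4.900 m/s².
Stopping distance: v·t_r + v²/(2a) = 10 with t_r = 1.1 s and a = 4.900 m/s².
So v² + 10.780 v − 98.00 = 0.
Positive root: v = −a·t_r + √((a·t_r)² + 2a·d) = −5.390 + √(29.052 + 98.00) = 5.8817 m/s.
5.8817 m/s ÷ 0.44704 = 13.157 mph.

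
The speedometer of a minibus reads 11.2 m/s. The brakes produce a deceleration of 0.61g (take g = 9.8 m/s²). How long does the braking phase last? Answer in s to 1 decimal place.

Braking time ≈ 1.9 s

a = 0.61 × 9.8 = 5.978 m/s².
Braking time = v/a = 11.2000 / 5.978 = 1.874 s.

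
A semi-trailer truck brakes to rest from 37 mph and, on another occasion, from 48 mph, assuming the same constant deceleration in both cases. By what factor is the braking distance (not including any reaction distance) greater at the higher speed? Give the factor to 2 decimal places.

Braking distance d = v²/(2a), so with a fixed, d ∝ v².
Factor = (48/37)² = 1.2973² = 1.6830.

Factor ≈ 1.68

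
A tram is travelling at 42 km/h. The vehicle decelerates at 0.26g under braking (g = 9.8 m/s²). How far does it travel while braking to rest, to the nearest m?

42 km/h ÷ 3.6 = 11.6667 m/s.
a = 0.26 × 9.8 = 2.548 m/s².
Braking distance = v²/(2a) = 11.6667² / (2 × 2.548) = 136.112 / 5.096 = 26.710 m.

Braking distance ≈ 27 m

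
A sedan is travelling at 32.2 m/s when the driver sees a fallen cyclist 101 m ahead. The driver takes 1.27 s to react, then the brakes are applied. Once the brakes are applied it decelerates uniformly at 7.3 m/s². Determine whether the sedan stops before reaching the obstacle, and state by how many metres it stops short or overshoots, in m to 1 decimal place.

Reaction distance = 32.2000 × 1.27 = 40.894 m.
Braking distance = v²/(2a) = 1036.840 / 14.600 = 71.016 m.
Total stopping distance = 40.894 + 71.016 = 111.910 m, vs 101 m available — it cannot stop in time and overshoots by 111.910 − 101 = 10.910 m.

No — it overshoots by 10.9 m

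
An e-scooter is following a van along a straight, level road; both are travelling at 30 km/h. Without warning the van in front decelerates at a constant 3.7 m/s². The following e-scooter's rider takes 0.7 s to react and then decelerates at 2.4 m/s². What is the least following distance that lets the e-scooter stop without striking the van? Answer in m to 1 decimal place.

Minimum gap ≈ 10.9 m

30 km/h ÷ 3.6 = 8.3333 m/s.
Leader travels v²/(2a_L) = 69.444 / 7.400 = 9.384 m before stopping.
Follower covers v·t_r = 8.3333 × 0.7 = 5.833 m while reacting, then v²/(2a_F) = 69.444 / 4.800 = 14.468 m while braking, for a total of 5.833 + 14.468 = 20.301 m.
Since a_F ≤ a_L and the follower starts braking later, the follower is never slower than the leader, so the closest approach is when both have stopped.
Minimum gap = 20.301 − 9.384 = 10.917 m.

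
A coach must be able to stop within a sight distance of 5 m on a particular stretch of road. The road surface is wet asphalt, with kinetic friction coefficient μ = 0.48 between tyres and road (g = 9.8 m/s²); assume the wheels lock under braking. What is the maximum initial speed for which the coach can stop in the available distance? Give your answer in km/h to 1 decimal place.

a = μg = 0.48 × 9.8 = 4.704 m/s².
v²/(2a) = d ⇒ v = √(2 × 4.704 × 5) = √47.04 = 6.8586 m/s.
6.8586 m/s × 3.6 = 24.691 km/h.

Maximum speed ≈ 24.7 km/h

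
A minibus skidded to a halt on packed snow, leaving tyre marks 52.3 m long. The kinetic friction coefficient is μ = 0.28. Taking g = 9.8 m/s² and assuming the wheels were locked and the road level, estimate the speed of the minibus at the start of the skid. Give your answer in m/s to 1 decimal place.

Initial speed ≈ 16.9 m/s

Deceleration a = μg = 0.28 × 9.8 = 2.744 m/s².
v = √(2a·d) = √(2 × 2.744 × 52.3) = √287.022 = 16.9417 m/s.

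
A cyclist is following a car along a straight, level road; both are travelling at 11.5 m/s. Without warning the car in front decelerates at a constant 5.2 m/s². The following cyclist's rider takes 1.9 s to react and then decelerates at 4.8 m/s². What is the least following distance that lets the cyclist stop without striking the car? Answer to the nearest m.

Minimum gap ≈ 23 m

Leader travels v²/(2a_L) = 132.250 / 10.400 = 12.716 m before stopping.
Follower covers v·t_r = 11.5000 × 1.9 = 21.850 m while reacting, then v²/(2a_F) = 132.250 / 9.600 = 13.776 m while braking, for a total of 21.850 + 13.776 = 35.626 m.
Since a_F ≤ a_L and the follower starts braking later, the follower is never slower than the leader, so the closest approach is when both have stopped.
Minimum gap = 35.626 − 12.716 = 22.910 m.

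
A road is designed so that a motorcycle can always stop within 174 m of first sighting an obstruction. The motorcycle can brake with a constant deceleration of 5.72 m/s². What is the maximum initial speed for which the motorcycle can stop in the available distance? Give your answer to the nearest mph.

v²/(2a) = d ⇒ v = √(2 × 5.720 × 174) = √1990.56 = 44.6157 m/s.
44.6157 m/s ÷ 0.44704 = 99.802 mph.

Maximum speed ≈ 100 mph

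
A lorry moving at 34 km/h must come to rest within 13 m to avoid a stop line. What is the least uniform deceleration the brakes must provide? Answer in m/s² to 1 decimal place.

34 km/h ÷ 3.6 = 9.4444 m/s.
v² = 2a·d ⇒ a = v²/(2d) = 9.4444² / (2 × 13.000) = 89.197 / 26.000 = 3.4307 m/s².

Required deceleration ≈ 3.4 m/s²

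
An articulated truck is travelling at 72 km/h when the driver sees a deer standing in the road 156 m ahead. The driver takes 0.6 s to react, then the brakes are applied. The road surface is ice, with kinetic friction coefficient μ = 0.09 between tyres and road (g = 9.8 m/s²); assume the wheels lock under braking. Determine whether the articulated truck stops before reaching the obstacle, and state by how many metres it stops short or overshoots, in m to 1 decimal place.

No — it overshoots by 82.8 m

72 km/h ÷ 3.6 = 20.0000 m/s.
a = μg = 0.09 × 9.8 = 0.882 m/s².
Reaction distance = 20.0000 × 0.6 = 12.000 m.
Braking distance = v²/(2a) = 400.000 / 1.764 = 226.757 m.
Total stopping distance = 12.000 + 226.757 = 238.757 m, vs 156 m available — it cannot stop in time and overshoots by 238.757 − 156 = 82.757 m.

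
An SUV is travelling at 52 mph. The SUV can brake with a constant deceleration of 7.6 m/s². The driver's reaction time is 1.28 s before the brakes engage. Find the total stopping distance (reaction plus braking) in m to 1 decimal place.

Total stopping distance ≈ 65.3 m

52 mph × 0.44704 = 23.2461 m/s.
Reaction distance = v·t_r = 23.2461 × 1.28 = 29.755 m.
Braking distance = v²/(2a) = 23.2461² / (2 × 7.600) = 540.381 / 15.200 = 35.551 m.
Total = 29.755 + 35.551 = 65.306 m.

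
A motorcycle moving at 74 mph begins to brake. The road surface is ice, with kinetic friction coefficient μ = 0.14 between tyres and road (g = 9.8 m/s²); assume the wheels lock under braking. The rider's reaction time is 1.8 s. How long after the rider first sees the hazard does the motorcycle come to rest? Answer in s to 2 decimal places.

Total time ≈ 25.91 s

74 mph × 0.44704 = 33.0810 m/s.
a = μg = 0.14 × 9.8 = 1.372 m/s².
Braking time = v/a = 33.0810 / 1.372 = 24.112 s.
Total = 1.8 + 24.112 = 25.912 s.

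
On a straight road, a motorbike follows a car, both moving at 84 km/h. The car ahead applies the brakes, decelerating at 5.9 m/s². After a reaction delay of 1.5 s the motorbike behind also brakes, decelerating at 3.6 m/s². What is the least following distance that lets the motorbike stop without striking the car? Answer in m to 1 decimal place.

Minimum gap ≈ 64.5 m

84 km/h ÷ 3.6 = 23.3333 m/s.
Leader travels v²/(2a_L) = 544.443 / 11.800 = 46.139 m before stopping.
Follower covers v·t_r = 23.3333 × 1.5 = 35.000 m while reacting, then v²/(2a_F) = 544.443 / 7.200 = 75.617 m while braking, for a total of 35.000 + 75.617 = 110.617 m.
Since a_F ≤ a_L and the follower starts braking later, the follower is never slower than the leader, so the closest approach is when both have stopped.
Minimum gap = 110.617 − 46.139 = 64.478 m.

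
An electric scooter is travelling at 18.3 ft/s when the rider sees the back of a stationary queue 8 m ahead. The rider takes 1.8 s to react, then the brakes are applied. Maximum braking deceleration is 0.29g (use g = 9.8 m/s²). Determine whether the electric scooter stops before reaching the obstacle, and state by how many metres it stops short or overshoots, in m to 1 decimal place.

No — it overshoots by 7.5 m

18.3 ft/s × 0.3048 = 5.5778 m/s.
a = 0.29 × 9.8 = 2.842 m/s².
Reaction distance = 5.5778 × 1.8 = 10.040 m.
Braking distance = v²/(2a) = 31.112 / 5.684 = 5.474 m.
Total stopping distance = 10.040 + 5.474 = 15.514 m, vs 8 m available — it cannot stop in time and overshoots by 15.514 − 8 = 7.514 m.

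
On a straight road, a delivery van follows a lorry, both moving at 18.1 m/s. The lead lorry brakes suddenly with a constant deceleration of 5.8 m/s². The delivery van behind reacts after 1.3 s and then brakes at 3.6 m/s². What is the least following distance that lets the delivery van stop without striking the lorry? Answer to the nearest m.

Minimum gap ≈ 41 m

Leader travels v²/(2a_L) = 327.610 / 11.600 = 28.242 m before stopping.
Follower covers v·t_r = 18.1000 × 1.3 = 23.530 m while reacting, then v²/(2a_F) = 327.610 / 7.200 = 45.501 m while braking, for a total of 23.530 + 45.501 = 69.031 m.
Since a_F ≤ a_L and the follower starts braking later, the follower is never slower than the leader, so the closest approach is when both have stopped.
Minimum gap = 69.031 − 28.242 = 40.789 m.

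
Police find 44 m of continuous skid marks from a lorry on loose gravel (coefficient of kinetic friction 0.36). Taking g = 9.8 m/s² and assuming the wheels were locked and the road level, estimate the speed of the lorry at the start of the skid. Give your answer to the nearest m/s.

Initial speed ≈ 18 m/s

Deceleration a = μg = 0.36 × 9.8 = 3.528 m/s².
v = √(2a·d) = √(2 × 3.528 × 44) = √310.464 = 17.6200 m/s.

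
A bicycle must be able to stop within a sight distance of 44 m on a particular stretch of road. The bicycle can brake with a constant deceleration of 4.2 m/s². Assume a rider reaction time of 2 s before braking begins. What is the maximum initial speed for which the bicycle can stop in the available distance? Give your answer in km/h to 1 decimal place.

Maximum speed ≈ 45.3 km/h

Stopping distance: v·t_r + v²/(2a) = 44 with t_r = 2 s and a = 4.200 m/s².
So v² + 16.800 v − 369.60 = 0.
Positive root: v = −a·t_r + √((a·t_r)² + 2a·d) = −8.400 + √(70.560 + 369.60) = 12.5800 m/s.
12.5800 m/s × 3.6 = 45.288 km/h.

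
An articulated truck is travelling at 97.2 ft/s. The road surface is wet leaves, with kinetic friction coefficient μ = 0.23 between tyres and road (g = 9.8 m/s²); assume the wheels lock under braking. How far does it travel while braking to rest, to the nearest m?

97.2 ft/s × 0.3048 = 29.6266 m/s.
a = μg = 0.23 × 9.8 = 2.254 m/s².
Braking distance = v²/(2a) = 29.6266² / (2 × 2.254) = 877.735 / 4.508 = 194.706 m.

Braking distance ≈ 195 m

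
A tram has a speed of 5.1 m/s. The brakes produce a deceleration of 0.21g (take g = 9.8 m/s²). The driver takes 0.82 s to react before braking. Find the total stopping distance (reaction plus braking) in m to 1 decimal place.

a = 0.21 × 9.8 = 2.058 m/s².
Reaction distance = v·t_r = 5.1000 × 0.82 = 4.182 m.
Braking distance = v²/(2a) = 5.1000² / (2 × 2.058) = 26.010 / 4.116 = 6.319 m.
Total = 4.182 + 6.319 = 10.501 m.

Total stopping distance ≈ 10.5 m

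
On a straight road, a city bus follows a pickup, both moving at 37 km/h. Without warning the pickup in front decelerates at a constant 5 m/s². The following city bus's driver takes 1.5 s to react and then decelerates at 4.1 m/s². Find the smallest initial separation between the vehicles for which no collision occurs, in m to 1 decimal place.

Minimum gap ≈ 17.7 m

37 km/h ÷ 3.6 = 10.2778 m/s.
Leader travels v²/(2a_L) = 105.633 / 10.000 = 10.563 m before stopping.
Follower covers v·t_r = 10.2778 × 1.5 = 15.417 m while reacting, then v²/(2a_F) = 105.633 / 8.200 = 12.882 m while braking, for a total of 15.417 + 12.882 = 28.299 m.
Since a_F ≤ a_L and the follower starts braking later, the follower is never slower than the leader, so the closest approach is when both have stopped.
Minimum gap = 28.299 − 10.563 = 17.736 m.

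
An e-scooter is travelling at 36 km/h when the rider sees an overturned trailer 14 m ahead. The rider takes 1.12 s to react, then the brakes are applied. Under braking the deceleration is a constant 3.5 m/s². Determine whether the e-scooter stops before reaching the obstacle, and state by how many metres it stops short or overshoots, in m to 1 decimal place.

No — it overshoots by 11.5 m

36 km/h ÷ 3.6 = 10.0000 m/s.
Reaction distance = 10.0000 × 1.12 = 11.200 m.
Braking distance = v²/(2a) = 100.000 / 7.000 = 14.286 m.
Total stopping distance = 11.200 + 14.286 = 25.486 m, vs 14 m available — it cannot stop in time and overshoots by 25.486 − 14 = 11.486 m.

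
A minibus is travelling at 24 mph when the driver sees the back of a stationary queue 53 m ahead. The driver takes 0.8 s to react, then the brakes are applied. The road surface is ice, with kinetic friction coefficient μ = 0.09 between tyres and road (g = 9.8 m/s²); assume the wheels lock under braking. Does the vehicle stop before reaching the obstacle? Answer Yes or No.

24 mph × 0.44704 = 10.7290 m/s.
a = μg = 0.09 × 9.8 = 0.882 m/s².
Reaction distance = 10.7290 × 0.8 = 8.583 m.
Braking distance = v²/(2a) = 115.111 / 1.764 = 65.256 m.
Total stopping distance = 8.583 + 65.256 = 73.839 m, vs 53 m available — it cannot stop in time and overshoots by 73.839 − 53 = 20.839 m.

No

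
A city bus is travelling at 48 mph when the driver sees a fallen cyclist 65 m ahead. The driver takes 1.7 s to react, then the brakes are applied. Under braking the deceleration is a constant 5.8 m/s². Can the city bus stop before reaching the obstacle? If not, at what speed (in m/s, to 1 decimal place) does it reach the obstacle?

48 mph × 0.44704 = 21.4579 m/s.
Reaction distance = 21.4579 × 1.7 = 36.478 m.
Braking distance needed to stop: v²/(2a) = 460.441 / 11.600 = 39.693 m, so total needed = 36.478 + 39.693 = 76.171 m > 65 m — it cannot stop.
Distance remaining when braking begins: 65 − 36.478 = 28.522 m.
v² = v₀² − 2a·d = 460.441 − 2 × 5.800 × 28.522 = 129.586 m²/s².
v = √129.586 = 11.384 m/s.

No — it strikes the obstacle at 11.4 m/s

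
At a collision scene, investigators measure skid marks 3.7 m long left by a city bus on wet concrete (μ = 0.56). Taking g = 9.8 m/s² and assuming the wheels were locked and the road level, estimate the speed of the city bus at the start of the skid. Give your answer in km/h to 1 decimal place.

Deceleration a = μg = 0.56 × 9.8 = 5.488 m/s².
v = √(2a·d) = √(2 × 5.488 × 3.7) = √40.611 = 6.3727 m/s.
= 6.3727 × 3.6 = 22.942 km/h.

Initial speed ≈ 22.9 km/h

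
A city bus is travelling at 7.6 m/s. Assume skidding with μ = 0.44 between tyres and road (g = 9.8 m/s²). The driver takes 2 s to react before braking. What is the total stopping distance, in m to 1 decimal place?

Total stopping distance ≈ 21.9 m

a = μg = 0.44 × 9.8 = 4.312 m/s².
Reaction distance = v·t_r = 7.6000 × 2 = 15.200 m.
Braking distance = v²/(2a) = 7.6000² / (2 × 4.312) = 57.760 / 8.624 = 6.698 m.
Total = 15.200 + 6.698 = 21.898 m.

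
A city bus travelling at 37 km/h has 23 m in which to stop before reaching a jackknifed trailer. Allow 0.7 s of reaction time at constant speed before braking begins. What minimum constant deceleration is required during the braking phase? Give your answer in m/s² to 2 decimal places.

Required deceleration ≈ 3.34 m/s²

37 km/h ÷ 3.6 = 10.2778 m/s.
Distance covered during reaction = 10.2778 × 0.7 = 7.194 m.
Distance available for braking: 23 − 7.194 = 15.806 m.
v² = 2a·d ⇒ a = v²/(2d) = 10.2778² / (2 × 15.806) = 105.633 / 31.612 = 3.3415 m/s².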